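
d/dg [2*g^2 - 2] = 4*g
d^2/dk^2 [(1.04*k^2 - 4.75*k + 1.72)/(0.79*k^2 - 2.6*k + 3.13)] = (-1.65663*k^3 - 8.98893599999998*k^2 + 49.27467*k - 42.185136)/(0.493039*k^6 - 4.86798*k^5 + 21.881499*k^4 - 56.15012*k^3 + 86.695053*k^2 - 76.41582*k + 30.664297)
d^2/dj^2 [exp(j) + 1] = exp(j)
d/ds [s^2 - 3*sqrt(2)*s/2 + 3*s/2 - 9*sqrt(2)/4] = 2*s - 3*sqrt(2)/2 + 3/2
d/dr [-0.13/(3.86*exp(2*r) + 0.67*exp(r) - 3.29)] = (1.0036*exp(r) + 0.0871)*exp(r)/(3.86*exp(2*r) + 0.67*exp(r) - 3.29)^2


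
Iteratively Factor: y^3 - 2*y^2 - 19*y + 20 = (y - 5)*(y^2 + 3*y - 4) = (y - 5)*(y + 4)*(y - 1)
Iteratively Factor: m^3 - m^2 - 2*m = (m - 2)*(m^2 + m) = (m - 2)*(m + 1)*(m)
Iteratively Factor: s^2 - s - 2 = (s - 2)*(s + 1)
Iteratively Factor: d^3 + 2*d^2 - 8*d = (d)*(d^2 + 2*d - 8) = d*(d + 4)*(d - 2)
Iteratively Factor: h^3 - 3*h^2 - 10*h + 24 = (h - 4)*(h^2 + h - 6) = (h - 4)*(h + 3)*(h - 2)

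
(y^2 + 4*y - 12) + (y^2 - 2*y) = 2*y^2 + 2*y - 12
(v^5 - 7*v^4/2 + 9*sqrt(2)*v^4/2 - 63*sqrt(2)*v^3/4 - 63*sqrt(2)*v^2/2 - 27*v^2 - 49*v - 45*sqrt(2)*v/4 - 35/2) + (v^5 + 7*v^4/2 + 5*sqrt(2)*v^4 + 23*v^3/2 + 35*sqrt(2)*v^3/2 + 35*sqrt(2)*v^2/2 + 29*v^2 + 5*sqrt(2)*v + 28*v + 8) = 2*v^5 + 19*sqrt(2)*v^4/2 + 7*sqrt(2)*v^3/4 + 23*v^3/2 - 14*sqrt(2)*v^2 + 2*v^2 - 21*v - 25*sqrt(2)*v/4 - 19/2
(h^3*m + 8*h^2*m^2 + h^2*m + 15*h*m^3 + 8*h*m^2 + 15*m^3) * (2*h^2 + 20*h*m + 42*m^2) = 2*h^5*m + 36*h^4*m^2 + 2*h^4*m + 232*h^3*m^3 + 36*h^3*m^2 + 636*h^2*m^4 + 232*h^2*m^3 + 630*h*m^5 + 636*h*m^4 + 630*m^5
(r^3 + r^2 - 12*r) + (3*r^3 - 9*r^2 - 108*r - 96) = 4*r^3 - 8*r^2 - 120*r - 96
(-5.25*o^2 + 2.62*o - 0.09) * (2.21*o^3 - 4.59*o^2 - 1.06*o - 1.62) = -11.6025*o^5 + 29.8877*o^4 - 6.6597*o^3 + 6.1409*o^2 - 4.149*o + 0.1458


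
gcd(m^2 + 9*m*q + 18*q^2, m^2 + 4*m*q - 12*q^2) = m + 6*q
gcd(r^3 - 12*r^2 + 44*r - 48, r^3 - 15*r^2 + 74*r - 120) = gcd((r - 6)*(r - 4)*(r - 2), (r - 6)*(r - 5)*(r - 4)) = r^2 - 10*r + 24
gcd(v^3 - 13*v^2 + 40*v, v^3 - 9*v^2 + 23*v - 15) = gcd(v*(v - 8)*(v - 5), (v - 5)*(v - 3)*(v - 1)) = v - 5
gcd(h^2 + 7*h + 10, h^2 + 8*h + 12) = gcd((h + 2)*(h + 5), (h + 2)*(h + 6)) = h + 2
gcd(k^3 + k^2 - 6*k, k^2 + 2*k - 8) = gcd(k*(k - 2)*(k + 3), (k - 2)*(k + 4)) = k - 2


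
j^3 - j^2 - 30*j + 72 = (j - 4)*(j - 3)*(j + 6)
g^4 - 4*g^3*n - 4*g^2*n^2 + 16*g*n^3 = g*(g - 4*n)*(g - 2*n)*(g + 2*n)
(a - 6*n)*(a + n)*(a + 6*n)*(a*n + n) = a^4*n + a^3*n^2 + a^3*n - 36*a^2*n^3 + a^2*n^2 - 36*a*n^4 - 36*a*n^3 - 36*n^4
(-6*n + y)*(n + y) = -6*n^2 - 5*n*y + y^2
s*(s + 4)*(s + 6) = s^3 + 10*s^2 + 24*s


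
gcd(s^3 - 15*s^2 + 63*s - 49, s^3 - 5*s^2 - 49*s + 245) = s - 7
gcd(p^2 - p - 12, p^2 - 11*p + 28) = p - 4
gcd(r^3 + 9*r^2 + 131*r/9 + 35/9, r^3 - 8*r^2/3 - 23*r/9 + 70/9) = r + 5/3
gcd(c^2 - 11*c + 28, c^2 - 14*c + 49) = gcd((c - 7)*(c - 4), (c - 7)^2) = c - 7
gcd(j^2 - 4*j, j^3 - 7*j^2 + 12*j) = j^2 - 4*j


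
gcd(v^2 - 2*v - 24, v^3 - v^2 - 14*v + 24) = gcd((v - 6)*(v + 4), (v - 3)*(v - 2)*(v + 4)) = v + 4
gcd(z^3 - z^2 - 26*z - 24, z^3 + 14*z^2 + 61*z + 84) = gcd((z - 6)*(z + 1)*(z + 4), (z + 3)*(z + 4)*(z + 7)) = z + 4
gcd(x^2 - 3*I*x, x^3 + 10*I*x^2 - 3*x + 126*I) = x - 3*I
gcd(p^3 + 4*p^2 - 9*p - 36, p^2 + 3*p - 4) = p + 4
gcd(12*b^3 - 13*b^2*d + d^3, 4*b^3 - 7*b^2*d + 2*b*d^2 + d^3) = 4*b^2 - 3*b*d - d^2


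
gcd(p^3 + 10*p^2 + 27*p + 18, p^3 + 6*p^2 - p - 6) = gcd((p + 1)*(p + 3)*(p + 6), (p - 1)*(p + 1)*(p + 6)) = p^2 + 7*p + 6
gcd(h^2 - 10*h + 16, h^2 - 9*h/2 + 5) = h - 2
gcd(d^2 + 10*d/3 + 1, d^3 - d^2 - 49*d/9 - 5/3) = d + 1/3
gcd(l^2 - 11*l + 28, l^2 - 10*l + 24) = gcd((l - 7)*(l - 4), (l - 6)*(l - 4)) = l - 4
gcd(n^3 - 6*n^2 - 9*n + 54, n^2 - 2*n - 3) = n - 3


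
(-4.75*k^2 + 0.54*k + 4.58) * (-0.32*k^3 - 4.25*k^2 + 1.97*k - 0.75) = 1.52*k^5 + 20.0147*k^4 - 13.1181*k^3 - 14.8387*k^2 + 8.6176*k - 3.435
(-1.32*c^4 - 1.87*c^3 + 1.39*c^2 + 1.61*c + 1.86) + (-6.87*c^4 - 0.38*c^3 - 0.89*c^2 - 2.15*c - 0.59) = -8.19*c^4 - 2.25*c^3 + 0.5*c^2 - 0.54*c + 1.27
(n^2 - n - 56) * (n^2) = n^4 - n^3 - 56*n^2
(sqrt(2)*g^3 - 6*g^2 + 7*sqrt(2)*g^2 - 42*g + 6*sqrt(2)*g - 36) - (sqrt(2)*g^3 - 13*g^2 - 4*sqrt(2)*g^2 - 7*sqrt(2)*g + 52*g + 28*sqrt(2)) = 7*g^2 + 11*sqrt(2)*g^2 - 94*g + 13*sqrt(2)*g - 28*sqrt(2) - 36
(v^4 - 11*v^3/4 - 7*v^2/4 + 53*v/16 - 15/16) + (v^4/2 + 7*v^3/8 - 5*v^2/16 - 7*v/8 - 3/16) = 3*v^4/2 - 15*v^3/8 - 33*v^2/16 + 39*v/16 - 9/8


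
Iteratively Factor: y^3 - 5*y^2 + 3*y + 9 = (y - 3)*(y^2 - 2*y - 3) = (y - 3)*(y + 1)*(y - 3)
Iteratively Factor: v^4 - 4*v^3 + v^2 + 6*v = (v)*(v^3 - 4*v^2 + v + 6) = v*(v - 2)*(v^2 - 2*v - 3) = v*(v - 3)*(v - 2)*(v + 1)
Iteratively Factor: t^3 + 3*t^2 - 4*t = (t - 1)*(t^2 + 4*t) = t*(t - 1)*(t + 4)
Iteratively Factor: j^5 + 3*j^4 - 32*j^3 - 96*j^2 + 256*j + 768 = (j - 4)*(j^4 + 7*j^3 - 4*j^2 - 112*j - 192) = (j - 4)*(j + 3)*(j^3 + 4*j^2 - 16*j - 64) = (j - 4)*(j + 3)*(j + 4)*(j^2 - 16) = (j - 4)*(j + 3)*(j + 4)^2*(j - 4)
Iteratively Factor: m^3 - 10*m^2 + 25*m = (m - 5)*(m^2 - 5*m) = (m - 5)^2*(m)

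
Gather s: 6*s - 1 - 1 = 6*s - 2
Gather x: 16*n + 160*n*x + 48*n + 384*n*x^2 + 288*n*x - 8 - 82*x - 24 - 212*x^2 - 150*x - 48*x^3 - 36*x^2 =64*n - 48*x^3 + x^2*(384*n - 248) + x*(448*n - 232) - 32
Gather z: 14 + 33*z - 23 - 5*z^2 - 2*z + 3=-5*z^2 + 31*z - 6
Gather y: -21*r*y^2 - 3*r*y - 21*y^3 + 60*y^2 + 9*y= -21*y^3 + y^2*(60 - 21*r) + y*(9 - 3*r)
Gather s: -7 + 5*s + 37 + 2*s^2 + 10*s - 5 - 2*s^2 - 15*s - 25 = 0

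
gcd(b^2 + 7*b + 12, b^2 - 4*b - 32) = b + 4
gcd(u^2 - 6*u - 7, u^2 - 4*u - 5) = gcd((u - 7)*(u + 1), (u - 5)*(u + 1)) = u + 1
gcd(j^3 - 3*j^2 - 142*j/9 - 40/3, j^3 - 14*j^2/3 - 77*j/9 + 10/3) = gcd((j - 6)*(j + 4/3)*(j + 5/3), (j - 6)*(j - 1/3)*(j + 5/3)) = j^2 - 13*j/3 - 10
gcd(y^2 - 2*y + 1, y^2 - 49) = 1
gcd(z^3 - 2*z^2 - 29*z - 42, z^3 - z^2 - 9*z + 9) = z + 3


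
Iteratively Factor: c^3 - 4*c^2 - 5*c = (c - 5)*(c^2 + c) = (c - 5)*(c + 1)*(c)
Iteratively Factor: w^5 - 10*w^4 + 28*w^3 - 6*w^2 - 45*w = (w + 1)*(w^4 - 11*w^3 + 39*w^2 - 45*w) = (w - 5)*(w + 1)*(w^3 - 6*w^2 + 9*w) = w*(w - 5)*(w + 1)*(w^2 - 6*w + 9) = w*(w - 5)*(w - 3)*(w + 1)*(w - 3)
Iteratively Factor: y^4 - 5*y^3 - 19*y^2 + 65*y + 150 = (y + 2)*(y^3 - 7*y^2 - 5*y + 75) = (y - 5)*(y + 2)*(y^2 - 2*y - 15) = (y - 5)^2*(y + 2)*(y + 3)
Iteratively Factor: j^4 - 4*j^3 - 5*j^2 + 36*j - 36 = (j - 2)*(j^3 - 2*j^2 - 9*j + 18) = (j - 2)*(j + 3)*(j^2 - 5*j + 6) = (j - 2)^2*(j + 3)*(j - 3)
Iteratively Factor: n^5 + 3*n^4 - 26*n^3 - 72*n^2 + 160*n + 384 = (n + 4)*(n^4 - n^3 - 22*n^2 + 16*n + 96) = (n + 4)^2*(n^3 - 5*n^2 - 2*n + 24) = (n - 4)*(n + 4)^2*(n^2 - n - 6) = (n - 4)*(n - 3)*(n + 4)^2*(n + 2)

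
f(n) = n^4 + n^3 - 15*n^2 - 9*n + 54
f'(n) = 4*n^3 + 3*n^2 - 30*n - 9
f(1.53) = 14.18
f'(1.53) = -33.55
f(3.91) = 82.99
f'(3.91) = 158.67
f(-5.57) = 428.49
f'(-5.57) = -440.06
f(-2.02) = 19.38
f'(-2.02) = 30.87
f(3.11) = 4.56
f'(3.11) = 47.04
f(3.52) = 33.60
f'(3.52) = 97.03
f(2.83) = -4.80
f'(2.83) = 20.79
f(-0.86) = 50.56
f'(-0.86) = 16.47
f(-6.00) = 648.00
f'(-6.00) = -585.00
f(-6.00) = 648.00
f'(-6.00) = -585.00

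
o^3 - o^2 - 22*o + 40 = (o - 4)*(o - 2)*(o + 5)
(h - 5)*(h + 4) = h^2 - h - 20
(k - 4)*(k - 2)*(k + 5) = k^3 - k^2 - 22*k + 40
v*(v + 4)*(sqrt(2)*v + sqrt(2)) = sqrt(2)*v^3 + 5*sqrt(2)*v^2 + 4*sqrt(2)*v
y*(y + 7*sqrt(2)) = y^2 + 7*sqrt(2)*y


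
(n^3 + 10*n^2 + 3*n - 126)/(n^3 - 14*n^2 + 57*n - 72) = (n^2 + 13*n + 42)/(n^2 - 11*n + 24)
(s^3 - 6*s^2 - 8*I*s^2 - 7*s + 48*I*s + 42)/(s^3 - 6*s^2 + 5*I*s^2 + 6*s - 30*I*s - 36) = (s - 7*I)/(s + 6*I)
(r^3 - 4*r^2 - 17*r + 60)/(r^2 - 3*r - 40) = (-r^3 + 4*r^2 + 17*r - 60)/(-r^2 + 3*r + 40)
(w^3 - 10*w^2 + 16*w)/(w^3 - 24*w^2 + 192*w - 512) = w*(w - 2)/(w^2 - 16*w + 64)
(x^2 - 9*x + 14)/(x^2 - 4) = (x - 7)/(x + 2)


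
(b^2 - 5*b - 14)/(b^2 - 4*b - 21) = (b + 2)/(b + 3)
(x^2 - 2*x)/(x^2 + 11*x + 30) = x*(x - 2)/(x^2 + 11*x + 30)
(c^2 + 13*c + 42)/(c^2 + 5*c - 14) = (c + 6)/(c - 2)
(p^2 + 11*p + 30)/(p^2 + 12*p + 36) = (p + 5)/(p + 6)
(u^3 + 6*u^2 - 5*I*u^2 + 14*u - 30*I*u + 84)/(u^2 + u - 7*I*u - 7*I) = (u^2 + 2*u*(3 + I) + 12*I)/(u + 1)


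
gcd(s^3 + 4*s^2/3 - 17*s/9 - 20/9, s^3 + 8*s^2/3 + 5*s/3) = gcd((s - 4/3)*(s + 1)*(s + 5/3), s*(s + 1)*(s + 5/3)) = s^2 + 8*s/3 + 5/3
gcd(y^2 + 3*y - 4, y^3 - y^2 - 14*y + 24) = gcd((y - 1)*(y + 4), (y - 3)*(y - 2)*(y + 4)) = y + 4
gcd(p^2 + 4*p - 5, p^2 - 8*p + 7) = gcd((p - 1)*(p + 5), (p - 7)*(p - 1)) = p - 1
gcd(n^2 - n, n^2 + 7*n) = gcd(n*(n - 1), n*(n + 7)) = n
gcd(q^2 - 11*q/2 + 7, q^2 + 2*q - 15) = 1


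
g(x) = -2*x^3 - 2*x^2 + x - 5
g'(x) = -6*x^2 - 4*x + 1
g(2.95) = -70.80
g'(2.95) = -63.02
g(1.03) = -8.28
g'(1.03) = -9.49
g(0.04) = -4.96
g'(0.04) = 0.83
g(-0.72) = -6.01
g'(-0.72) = 0.77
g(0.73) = -6.11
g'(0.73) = -5.12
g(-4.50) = 132.25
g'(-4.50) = -102.50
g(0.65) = -5.74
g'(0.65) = -4.14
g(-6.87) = 542.22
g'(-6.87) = -254.70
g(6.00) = -503.00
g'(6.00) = -239.00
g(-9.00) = 1282.00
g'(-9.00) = -449.00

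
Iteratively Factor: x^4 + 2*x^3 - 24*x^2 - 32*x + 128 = (x + 4)*(x^3 - 2*x^2 - 16*x + 32) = (x - 2)*(x + 4)*(x^2 - 16) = (x - 2)*(x + 4)^2*(x - 4)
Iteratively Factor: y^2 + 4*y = (y + 4)*(y)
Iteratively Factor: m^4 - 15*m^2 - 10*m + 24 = (m - 1)*(m^3 + m^2 - 14*m - 24) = (m - 4)*(m - 1)*(m^2 + 5*m + 6) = (m - 4)*(m - 1)*(m + 2)*(m + 3)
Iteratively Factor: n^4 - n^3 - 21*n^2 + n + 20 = (n + 1)*(n^3 - 2*n^2 - 19*n + 20) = (n - 1)*(n + 1)*(n^2 - n - 20) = (n - 5)*(n - 1)*(n + 1)*(n + 4)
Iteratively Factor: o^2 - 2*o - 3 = (o - 3)*(o + 1)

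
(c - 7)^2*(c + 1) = c^3 - 13*c^2 + 35*c + 49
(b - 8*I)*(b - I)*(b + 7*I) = b^3 - 2*I*b^2 + 55*b - 56*I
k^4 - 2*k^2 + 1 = (k - 1)^2*(k + 1)^2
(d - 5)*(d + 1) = d^2 - 4*d - 5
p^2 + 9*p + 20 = (p + 4)*(p + 5)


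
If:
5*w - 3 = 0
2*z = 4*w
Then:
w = 3/5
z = 6/5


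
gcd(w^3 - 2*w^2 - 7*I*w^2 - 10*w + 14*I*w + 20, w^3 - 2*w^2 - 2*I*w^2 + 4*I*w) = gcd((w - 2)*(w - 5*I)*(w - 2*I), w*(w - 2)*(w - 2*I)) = w^2 + w*(-2 - 2*I) + 4*I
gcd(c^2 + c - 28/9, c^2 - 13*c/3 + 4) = c - 4/3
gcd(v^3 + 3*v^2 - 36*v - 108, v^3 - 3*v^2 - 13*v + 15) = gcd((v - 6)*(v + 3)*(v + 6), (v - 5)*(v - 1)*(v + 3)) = v + 3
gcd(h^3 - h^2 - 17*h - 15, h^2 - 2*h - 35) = 1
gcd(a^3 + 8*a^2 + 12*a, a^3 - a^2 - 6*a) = a^2 + 2*a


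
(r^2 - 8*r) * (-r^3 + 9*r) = -r^5 + 8*r^4 + 9*r^3 - 72*r^2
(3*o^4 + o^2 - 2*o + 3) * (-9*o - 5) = -27*o^5 - 15*o^4 - 9*o^3 + 13*o^2 - 17*o - 15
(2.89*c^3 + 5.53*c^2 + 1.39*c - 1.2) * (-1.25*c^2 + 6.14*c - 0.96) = -3.6125*c^5 + 10.8321*c^4 + 29.4423*c^3 + 4.7258*c^2 - 8.7024*c + 1.152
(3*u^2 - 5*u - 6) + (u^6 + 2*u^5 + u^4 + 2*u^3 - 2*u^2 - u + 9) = u^6 + 2*u^5 + u^4 + 2*u^3 + u^2 - 6*u + 3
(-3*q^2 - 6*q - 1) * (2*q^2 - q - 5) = -6*q^4 - 9*q^3 + 19*q^2 + 31*q + 5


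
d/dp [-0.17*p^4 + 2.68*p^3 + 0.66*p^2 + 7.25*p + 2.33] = -0.68*p^3 + 8.04*p^2 + 1.32*p + 7.25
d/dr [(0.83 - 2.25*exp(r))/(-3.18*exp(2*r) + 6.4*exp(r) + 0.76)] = (-7.155*exp(2*r) + 5.2788*exp(r) - 7.022)*exp(r)/(10.1124*exp(4*r) - 40.704*exp(3*r) + 36.1264*exp(2*r) + 9.728*exp(r) + 0.5776)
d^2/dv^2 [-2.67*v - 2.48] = 0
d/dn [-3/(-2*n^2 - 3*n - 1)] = 3*(-4*n - 3)/(2*n^2 + 3*n + 1)^2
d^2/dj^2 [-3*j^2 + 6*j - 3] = -6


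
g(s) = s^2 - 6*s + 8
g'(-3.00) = -12.00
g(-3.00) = 35.00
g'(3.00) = 0.00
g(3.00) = -1.00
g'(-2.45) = -10.90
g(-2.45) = 28.70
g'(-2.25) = -10.50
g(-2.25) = 26.56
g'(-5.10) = -16.20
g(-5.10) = 64.61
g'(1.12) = -3.76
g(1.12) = 2.53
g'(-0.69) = -7.38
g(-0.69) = 12.62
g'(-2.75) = -11.50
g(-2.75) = 32.06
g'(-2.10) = -10.20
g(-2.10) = 25.01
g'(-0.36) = -6.72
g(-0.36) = 10.29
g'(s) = 2*s - 6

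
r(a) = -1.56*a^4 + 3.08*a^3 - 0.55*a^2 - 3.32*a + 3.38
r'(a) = -6.24*a^3 + 9.24*a^2 - 1.1*a - 3.32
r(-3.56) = -381.30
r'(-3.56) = 399.24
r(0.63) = 1.59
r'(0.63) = -1.91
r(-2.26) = -68.18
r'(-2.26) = 118.39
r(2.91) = -46.91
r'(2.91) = -82.04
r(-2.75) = -144.92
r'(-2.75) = 199.36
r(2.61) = -26.66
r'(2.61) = -54.19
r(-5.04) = -1394.75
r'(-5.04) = 1035.80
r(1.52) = -0.45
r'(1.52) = -5.56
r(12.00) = -27141.58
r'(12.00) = -9468.68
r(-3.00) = -201.13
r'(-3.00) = 251.62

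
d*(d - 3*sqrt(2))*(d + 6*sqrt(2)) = d^3 + 3*sqrt(2)*d^2 - 36*d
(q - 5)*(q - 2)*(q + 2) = q^3 - 5*q^2 - 4*q + 20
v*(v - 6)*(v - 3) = v^3 - 9*v^2 + 18*v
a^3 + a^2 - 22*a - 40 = (a - 5)*(a + 2)*(a + 4)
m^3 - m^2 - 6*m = m*(m - 3)*(m + 2)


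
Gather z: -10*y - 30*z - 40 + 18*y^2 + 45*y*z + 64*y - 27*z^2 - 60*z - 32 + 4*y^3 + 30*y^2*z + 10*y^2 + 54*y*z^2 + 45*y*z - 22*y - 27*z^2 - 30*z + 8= 4*y^3 + 28*y^2 + 32*y + z^2*(54*y - 54) + z*(30*y^2 + 90*y - 120) - 64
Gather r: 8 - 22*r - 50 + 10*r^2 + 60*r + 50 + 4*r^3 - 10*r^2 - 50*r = 4*r^3 - 12*r + 8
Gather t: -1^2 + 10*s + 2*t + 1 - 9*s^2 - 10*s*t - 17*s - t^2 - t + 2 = -9*s^2 - 7*s - t^2 + t*(1 - 10*s) + 2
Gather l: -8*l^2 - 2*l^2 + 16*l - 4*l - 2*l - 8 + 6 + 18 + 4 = -10*l^2 + 10*l + 20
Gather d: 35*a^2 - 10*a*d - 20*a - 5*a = 35*a^2 - 10*a*d - 25*a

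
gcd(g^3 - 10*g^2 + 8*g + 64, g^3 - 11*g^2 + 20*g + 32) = g^2 - 12*g + 32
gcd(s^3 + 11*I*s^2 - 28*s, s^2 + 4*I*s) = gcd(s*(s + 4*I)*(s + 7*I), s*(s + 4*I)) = s^2 + 4*I*s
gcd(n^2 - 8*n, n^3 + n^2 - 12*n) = n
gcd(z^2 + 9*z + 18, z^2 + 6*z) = z + 6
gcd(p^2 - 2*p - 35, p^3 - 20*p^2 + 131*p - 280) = p - 7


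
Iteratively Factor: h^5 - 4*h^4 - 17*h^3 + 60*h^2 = (h - 3)*(h^4 - h^3 - 20*h^2) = (h - 5)*(h - 3)*(h^3 + 4*h^2) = h*(h - 5)*(h - 3)*(h^2 + 4*h) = h^2*(h - 5)*(h - 3)*(h + 4)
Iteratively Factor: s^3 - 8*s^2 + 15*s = (s - 5)*(s^2 - 3*s) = s*(s - 5)*(s - 3)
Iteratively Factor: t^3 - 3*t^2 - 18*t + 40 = (t + 4)*(t^2 - 7*t + 10) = (t - 5)*(t + 4)*(t - 2)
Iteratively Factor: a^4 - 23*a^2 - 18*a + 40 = (a - 1)*(a^3 + a^2 - 22*a - 40) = (a - 1)*(a + 2)*(a^2 - a - 20) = (a - 5)*(a - 1)*(a + 2)*(a + 4)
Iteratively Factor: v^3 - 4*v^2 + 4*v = (v - 2)*(v^2 - 2*v) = (v - 2)^2*(v)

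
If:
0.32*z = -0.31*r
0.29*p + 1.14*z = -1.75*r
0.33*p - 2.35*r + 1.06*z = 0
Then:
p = 0.00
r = 0.00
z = 0.00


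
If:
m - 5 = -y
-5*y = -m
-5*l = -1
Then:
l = 1/5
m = 25/6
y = 5/6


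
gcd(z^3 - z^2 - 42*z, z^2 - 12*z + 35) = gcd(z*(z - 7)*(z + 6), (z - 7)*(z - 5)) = z - 7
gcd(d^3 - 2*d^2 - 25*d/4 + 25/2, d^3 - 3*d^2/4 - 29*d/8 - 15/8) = d - 5/2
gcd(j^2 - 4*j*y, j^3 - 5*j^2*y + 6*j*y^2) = j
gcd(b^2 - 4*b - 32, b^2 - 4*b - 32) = b^2 - 4*b - 32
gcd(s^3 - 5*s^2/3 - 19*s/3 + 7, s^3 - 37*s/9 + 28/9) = s^2 + 4*s/3 - 7/3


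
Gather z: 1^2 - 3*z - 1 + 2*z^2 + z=2*z^2 - 2*z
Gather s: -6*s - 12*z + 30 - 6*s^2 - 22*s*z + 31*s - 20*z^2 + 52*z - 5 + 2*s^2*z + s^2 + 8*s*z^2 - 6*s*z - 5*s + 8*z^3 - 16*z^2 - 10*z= s^2*(2*z - 5) + s*(8*z^2 - 28*z + 20) + 8*z^3 - 36*z^2 + 30*z + 25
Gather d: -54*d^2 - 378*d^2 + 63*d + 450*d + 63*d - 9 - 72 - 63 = -432*d^2 + 576*d - 144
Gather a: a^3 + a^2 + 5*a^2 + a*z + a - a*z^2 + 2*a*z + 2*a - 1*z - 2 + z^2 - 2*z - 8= a^3 + 6*a^2 + a*(-z^2 + 3*z + 3) + z^2 - 3*z - 10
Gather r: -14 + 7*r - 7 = 7*r - 21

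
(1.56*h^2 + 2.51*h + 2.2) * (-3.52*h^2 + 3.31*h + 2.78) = -5.4912*h^4 - 3.6716*h^3 + 4.9009*h^2 + 14.2598*h + 6.116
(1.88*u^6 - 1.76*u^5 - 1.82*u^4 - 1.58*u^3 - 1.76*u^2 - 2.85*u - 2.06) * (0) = 0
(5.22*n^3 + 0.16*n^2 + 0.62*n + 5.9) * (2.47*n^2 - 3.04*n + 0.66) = 12.8934*n^5 - 15.4736*n^4 + 4.4902*n^3 + 12.7938*n^2 - 17.5268*n + 3.894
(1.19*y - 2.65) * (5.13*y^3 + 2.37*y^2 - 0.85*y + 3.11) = 6.1047*y^4 - 10.7742*y^3 - 7.292*y^2 + 5.9534*y - 8.2415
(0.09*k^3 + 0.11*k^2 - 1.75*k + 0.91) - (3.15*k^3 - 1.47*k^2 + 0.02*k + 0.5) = -3.06*k^3 + 1.58*k^2 - 1.77*k + 0.41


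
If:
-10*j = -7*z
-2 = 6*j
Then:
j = -1/3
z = -10/21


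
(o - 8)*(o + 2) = o^2 - 6*o - 16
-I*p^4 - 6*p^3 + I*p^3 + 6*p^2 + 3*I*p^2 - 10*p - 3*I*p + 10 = (p - 5*I)*(p - 2*I)*(p + I)*(-I*p + I)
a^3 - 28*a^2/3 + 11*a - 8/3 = (a - 8)*(a - 1)*(a - 1/3)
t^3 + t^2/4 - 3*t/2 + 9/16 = (t - 3/4)*(t - 1/2)*(t + 3/2)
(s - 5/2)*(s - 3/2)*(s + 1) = s^3 - 3*s^2 - s/4 + 15/4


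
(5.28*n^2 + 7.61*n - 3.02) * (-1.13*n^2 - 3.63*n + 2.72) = -5.9664*n^4 - 27.7657*n^3 - 9.8501*n^2 + 31.6618*n - 8.2144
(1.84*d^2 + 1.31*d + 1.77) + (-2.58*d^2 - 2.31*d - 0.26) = -0.74*d^2 - 1.0*d + 1.51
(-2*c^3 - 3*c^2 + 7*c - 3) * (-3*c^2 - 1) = 6*c^5 + 9*c^4 - 19*c^3 + 12*c^2 - 7*c + 3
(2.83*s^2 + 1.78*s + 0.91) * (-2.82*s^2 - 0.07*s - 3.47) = -7.9806*s^4 - 5.2177*s^3 - 12.5109*s^2 - 6.2403*s - 3.1577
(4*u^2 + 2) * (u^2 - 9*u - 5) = 4*u^4 - 36*u^3 - 18*u^2 - 18*u - 10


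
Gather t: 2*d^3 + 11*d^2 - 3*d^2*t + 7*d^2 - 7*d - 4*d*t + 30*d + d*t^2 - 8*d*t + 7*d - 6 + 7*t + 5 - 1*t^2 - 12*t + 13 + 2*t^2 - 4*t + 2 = 2*d^3 + 18*d^2 + 30*d + t^2*(d + 1) + t*(-3*d^2 - 12*d - 9) + 14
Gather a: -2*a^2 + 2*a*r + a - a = -2*a^2 + 2*a*r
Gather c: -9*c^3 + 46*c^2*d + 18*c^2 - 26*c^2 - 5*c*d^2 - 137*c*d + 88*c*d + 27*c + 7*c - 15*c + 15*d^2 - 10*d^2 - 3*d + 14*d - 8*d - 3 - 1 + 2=-9*c^3 + c^2*(46*d - 8) + c*(-5*d^2 - 49*d + 19) + 5*d^2 + 3*d - 2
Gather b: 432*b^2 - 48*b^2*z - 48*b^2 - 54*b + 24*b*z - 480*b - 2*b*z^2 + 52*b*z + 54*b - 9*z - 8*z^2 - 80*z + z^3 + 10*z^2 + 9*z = b^2*(384 - 48*z) + b*(-2*z^2 + 76*z - 480) + z^3 + 2*z^2 - 80*z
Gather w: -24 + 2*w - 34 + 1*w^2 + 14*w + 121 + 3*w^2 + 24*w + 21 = 4*w^2 + 40*w + 84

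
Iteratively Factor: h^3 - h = (h - 1)*(h^2 + h) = h*(h - 1)*(h + 1)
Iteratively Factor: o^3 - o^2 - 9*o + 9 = (o + 3)*(o^2 - 4*o + 3) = (o - 1)*(o + 3)*(o - 3)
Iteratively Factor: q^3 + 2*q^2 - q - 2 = (q + 2)*(q^2 - 1) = (q + 1)*(q + 2)*(q - 1)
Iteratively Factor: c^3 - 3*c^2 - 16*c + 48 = (c + 4)*(c^2 - 7*c + 12) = (c - 4)*(c + 4)*(c - 3)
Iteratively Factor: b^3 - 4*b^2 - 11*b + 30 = (b + 3)*(b^2 - 7*b + 10) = (b - 2)*(b + 3)*(b - 5)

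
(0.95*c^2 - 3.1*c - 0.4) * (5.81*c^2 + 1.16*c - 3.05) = 5.5195*c^4 - 16.909*c^3 - 8.8175*c^2 + 8.991*c + 1.22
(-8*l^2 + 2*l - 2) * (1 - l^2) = 8*l^4 - 2*l^3 - 6*l^2 + 2*l - 2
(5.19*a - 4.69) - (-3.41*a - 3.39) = 8.6*a - 1.3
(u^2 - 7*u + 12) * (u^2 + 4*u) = u^4 - 3*u^3 - 16*u^2 + 48*u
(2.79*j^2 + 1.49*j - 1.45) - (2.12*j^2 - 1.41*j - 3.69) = 0.67*j^2 + 2.9*j + 2.24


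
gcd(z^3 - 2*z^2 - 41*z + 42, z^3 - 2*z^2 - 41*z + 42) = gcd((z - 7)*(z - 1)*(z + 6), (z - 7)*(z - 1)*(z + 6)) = z^3 - 2*z^2 - 41*z + 42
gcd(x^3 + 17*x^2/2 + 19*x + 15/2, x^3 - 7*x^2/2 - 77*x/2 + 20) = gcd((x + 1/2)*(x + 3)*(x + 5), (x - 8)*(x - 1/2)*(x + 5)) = x + 5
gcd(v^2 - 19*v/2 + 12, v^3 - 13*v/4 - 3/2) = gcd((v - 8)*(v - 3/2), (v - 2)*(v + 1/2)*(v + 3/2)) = 1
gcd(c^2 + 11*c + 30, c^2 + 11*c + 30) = c^2 + 11*c + 30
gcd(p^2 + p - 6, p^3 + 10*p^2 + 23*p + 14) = 1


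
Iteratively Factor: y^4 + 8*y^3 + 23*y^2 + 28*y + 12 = (y + 2)*(y^3 + 6*y^2 + 11*y + 6) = (y + 2)*(y + 3)*(y^2 + 3*y + 2) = (y + 1)*(y + 2)*(y + 3)*(y + 2)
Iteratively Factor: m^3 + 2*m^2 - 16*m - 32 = (m - 4)*(m^2 + 6*m + 8) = (m - 4)*(m + 2)*(m + 4)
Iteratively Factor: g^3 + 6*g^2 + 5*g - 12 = (g + 3)*(g^2 + 3*g - 4) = (g + 3)*(g + 4)*(g - 1)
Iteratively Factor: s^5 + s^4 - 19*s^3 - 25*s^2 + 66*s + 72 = (s - 2)*(s^4 + 3*s^3 - 13*s^2 - 51*s - 36) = (s - 2)*(s + 3)*(s^3 - 13*s - 12) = (s - 2)*(s + 3)^2*(s^2 - 3*s - 4) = (s - 2)*(s + 1)*(s + 3)^2*(s - 4)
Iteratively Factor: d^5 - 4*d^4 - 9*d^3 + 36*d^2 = (d - 4)*(d^4 - 9*d^2) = d*(d - 4)*(d^3 - 9*d) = d^2*(d - 4)*(d^2 - 9) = d^2*(d - 4)*(d + 3)*(d - 3)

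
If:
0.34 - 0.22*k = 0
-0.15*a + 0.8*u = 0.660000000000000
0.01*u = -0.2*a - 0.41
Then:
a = -2.07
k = 1.55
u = 0.44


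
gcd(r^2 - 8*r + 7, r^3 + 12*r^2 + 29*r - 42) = r - 1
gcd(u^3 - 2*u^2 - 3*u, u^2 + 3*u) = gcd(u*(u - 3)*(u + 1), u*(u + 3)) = u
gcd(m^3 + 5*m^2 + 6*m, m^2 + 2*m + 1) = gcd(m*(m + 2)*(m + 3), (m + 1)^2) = 1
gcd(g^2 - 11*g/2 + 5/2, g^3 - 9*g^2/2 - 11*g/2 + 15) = g - 5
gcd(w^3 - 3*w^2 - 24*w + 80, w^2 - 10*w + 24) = w - 4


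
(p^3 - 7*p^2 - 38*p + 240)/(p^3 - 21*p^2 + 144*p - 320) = (p + 6)/(p - 8)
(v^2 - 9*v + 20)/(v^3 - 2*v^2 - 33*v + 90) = (v - 4)/(v^2 + 3*v - 18)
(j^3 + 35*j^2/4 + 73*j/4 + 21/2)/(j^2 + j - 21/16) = 4*(j^2 + 7*j + 6)/(4*j - 3)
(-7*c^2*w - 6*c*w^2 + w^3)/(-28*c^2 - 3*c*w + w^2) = w*(c + w)/(4*c + w)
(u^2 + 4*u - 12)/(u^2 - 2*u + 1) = (u^2 + 4*u - 12)/(u^2 - 2*u + 1)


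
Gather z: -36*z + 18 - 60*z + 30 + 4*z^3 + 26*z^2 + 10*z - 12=4*z^3 + 26*z^2 - 86*z + 36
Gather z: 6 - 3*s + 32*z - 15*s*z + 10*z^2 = -3*s + 10*z^2 + z*(32 - 15*s) + 6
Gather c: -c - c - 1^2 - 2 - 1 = -2*c - 4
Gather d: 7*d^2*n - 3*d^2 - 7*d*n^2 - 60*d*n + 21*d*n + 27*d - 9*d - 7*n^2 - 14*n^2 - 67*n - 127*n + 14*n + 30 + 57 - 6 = d^2*(7*n - 3) + d*(-7*n^2 - 39*n + 18) - 21*n^2 - 180*n + 81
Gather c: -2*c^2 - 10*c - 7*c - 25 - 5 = -2*c^2 - 17*c - 30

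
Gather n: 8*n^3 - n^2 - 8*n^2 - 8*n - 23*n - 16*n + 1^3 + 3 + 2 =8*n^3 - 9*n^2 - 47*n + 6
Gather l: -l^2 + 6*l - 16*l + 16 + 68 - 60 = -l^2 - 10*l + 24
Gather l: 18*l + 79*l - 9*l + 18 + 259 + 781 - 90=88*l + 968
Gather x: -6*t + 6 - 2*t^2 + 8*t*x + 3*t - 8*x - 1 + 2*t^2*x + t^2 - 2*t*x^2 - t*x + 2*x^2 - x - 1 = -t^2 - 3*t + x^2*(2 - 2*t) + x*(2*t^2 + 7*t - 9) + 4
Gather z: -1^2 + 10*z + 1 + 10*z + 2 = 20*z + 2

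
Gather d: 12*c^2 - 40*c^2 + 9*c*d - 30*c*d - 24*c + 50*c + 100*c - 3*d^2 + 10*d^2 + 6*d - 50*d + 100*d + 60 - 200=-28*c^2 + 126*c + 7*d^2 + d*(56 - 21*c) - 140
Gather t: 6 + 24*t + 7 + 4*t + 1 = 28*t + 14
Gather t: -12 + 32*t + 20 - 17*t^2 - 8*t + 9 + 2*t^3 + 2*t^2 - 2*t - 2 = 2*t^3 - 15*t^2 + 22*t + 15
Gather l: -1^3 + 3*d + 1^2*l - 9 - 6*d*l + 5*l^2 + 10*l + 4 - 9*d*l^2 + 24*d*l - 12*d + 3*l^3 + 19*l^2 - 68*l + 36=-9*d + 3*l^3 + l^2*(24 - 9*d) + l*(18*d - 57) + 30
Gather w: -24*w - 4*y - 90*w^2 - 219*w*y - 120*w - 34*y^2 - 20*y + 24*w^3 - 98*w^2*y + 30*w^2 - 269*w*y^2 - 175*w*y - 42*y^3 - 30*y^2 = 24*w^3 + w^2*(-98*y - 60) + w*(-269*y^2 - 394*y - 144) - 42*y^3 - 64*y^2 - 24*y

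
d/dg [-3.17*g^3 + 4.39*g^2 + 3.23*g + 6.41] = -9.51*g^2 + 8.78*g + 3.23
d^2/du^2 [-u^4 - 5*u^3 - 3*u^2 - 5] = -12*u^2 - 30*u - 6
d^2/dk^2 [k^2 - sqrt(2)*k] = 2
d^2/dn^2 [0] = 0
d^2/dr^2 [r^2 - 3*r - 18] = 2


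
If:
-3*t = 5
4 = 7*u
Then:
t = -5/3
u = 4/7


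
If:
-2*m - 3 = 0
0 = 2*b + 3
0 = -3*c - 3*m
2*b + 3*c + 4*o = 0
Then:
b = -3/2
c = 3/2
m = -3/2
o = -3/8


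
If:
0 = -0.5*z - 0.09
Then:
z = -0.18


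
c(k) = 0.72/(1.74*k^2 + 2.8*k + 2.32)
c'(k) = 0.72*(-3.48*k - 2.8)/(1.74*k^2 + 2.8*k + 2.32)^2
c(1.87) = 0.05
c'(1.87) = -0.04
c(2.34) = 0.04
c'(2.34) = -0.02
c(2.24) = 0.04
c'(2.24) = -0.03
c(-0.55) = 0.55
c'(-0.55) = -0.37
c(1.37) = 0.08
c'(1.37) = -0.06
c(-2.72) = 0.10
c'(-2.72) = 0.08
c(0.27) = 0.22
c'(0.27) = -0.26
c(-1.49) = 0.36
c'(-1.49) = 0.42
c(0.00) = 0.31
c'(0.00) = -0.37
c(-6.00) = 0.01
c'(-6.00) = 0.01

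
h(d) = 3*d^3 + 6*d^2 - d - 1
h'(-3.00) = 44.00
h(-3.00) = -25.00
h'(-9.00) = 620.00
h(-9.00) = -1693.00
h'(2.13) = 65.39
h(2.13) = 53.08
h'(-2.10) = 13.49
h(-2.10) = -0.22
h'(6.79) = 495.42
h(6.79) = 1207.98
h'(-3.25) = 55.06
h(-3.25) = -37.36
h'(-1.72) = 4.99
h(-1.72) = 3.21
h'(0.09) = 0.15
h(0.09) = -1.04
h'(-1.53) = 1.71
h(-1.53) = 3.83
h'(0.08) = 0.02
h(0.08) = -1.04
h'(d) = 9*d^2 + 12*d - 1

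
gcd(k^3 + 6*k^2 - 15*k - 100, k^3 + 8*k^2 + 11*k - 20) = k + 5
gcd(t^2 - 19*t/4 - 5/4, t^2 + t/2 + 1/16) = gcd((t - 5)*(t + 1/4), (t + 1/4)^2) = t + 1/4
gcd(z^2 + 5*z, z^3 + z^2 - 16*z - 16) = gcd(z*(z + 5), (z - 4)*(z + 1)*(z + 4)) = 1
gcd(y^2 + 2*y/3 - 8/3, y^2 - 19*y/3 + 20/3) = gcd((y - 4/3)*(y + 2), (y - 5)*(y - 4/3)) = y - 4/3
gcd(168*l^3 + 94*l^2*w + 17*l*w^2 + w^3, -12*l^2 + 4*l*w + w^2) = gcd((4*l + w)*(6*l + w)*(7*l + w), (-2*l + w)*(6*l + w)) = 6*l + w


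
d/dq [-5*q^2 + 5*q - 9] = 5 - 10*q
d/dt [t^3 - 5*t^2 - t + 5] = 3*t^2 - 10*t - 1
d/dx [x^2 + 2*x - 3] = 2*x + 2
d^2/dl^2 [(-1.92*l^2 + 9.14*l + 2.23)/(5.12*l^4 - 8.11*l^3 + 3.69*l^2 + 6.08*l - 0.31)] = (-301.989888*l^8 + 3353.542656*l^7 - 5083.20704*l^6 + 2582.34702*l^5 - 1471.040784*l^4 + 804.057427999999*l^3 - 724.01907*l^2 + 329.275794*l + 204.057058)/(134.217728*l^12 - 637.796352*l^11 + 1300.452864*l^10 - 974.584723*l^9 - 601.905285*l^8 + 1634.845887*l^7 - 569.95818*l^6 - 653.27373*l^5 + 489.745539*l^4 + 180.688127*l^3 - 33.314925*l^2 + 1.752864*l - 0.029791)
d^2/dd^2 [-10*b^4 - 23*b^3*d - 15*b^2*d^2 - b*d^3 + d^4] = -30*b^2 - 6*b*d + 12*d^2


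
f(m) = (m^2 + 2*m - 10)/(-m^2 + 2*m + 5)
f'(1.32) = 0.68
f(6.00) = -2.00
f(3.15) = 4.52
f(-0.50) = -2.87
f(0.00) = -2.00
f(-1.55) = 21.29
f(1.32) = -0.95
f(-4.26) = 0.02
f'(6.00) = 0.32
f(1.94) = -0.46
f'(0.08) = 1.10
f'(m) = (2*m - 2)*(m^2 + 2*m - 10)/(-m^2 + 2*m + 5)^2 + (2*m + 2)/(-m^2 + 2*m + 5) = 2*(2*m^2 - 5*m + 15)/(m^4 - 4*m^3 - 6*m^2 + 20*m + 25)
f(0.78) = -1.32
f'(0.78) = 0.70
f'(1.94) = 0.98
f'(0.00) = 1.20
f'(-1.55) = 218.25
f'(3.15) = 20.13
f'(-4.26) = 0.31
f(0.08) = -1.91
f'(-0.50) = 2.56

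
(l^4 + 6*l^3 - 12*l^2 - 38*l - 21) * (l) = l^5 + 6*l^4 - 12*l^3 - 38*l^2 - 21*l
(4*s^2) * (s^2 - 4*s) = 4*s^4 - 16*s^3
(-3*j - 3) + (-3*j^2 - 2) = -3*j^2 - 3*j - 5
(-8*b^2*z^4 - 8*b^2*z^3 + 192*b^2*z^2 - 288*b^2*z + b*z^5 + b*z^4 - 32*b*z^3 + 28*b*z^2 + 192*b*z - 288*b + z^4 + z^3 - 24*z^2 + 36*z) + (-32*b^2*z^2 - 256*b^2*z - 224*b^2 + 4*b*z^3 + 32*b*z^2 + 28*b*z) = -8*b^2*z^4 - 8*b^2*z^3 + 160*b^2*z^2 - 544*b^2*z - 224*b^2 + b*z^5 + b*z^4 - 28*b*z^3 + 60*b*z^2 + 220*b*z - 288*b + z^4 + z^3 - 24*z^2 + 36*z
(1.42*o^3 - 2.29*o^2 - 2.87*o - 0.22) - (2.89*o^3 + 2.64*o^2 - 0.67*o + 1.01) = -1.47*o^3 - 4.93*o^2 - 2.2*o - 1.23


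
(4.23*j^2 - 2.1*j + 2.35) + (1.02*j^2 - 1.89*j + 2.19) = 5.25*j^2 - 3.99*j + 4.54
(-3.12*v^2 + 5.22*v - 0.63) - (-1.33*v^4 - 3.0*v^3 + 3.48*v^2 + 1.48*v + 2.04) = 1.33*v^4 + 3.0*v^3 - 6.6*v^2 + 3.74*v - 2.67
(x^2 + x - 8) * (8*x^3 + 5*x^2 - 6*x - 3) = 8*x^5 + 13*x^4 - 65*x^3 - 49*x^2 + 45*x + 24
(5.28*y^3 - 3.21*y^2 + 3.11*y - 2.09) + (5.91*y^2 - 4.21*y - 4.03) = 5.28*y^3 + 2.7*y^2 - 1.1*y - 6.12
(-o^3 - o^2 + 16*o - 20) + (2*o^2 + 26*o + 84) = -o^3 + o^2 + 42*o + 64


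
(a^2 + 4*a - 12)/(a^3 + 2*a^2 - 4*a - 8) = (a + 6)/(a^2 + 4*a + 4)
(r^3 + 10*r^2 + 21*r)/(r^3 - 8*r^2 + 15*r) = (r^2 + 10*r + 21)/(r^2 - 8*r + 15)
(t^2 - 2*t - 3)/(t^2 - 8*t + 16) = (t^2 - 2*t - 3)/(t^2 - 8*t + 16)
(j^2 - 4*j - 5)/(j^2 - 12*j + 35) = (j + 1)/(j - 7)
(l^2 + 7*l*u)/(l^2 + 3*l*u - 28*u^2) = l/(l - 4*u)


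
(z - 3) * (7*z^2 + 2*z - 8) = 7*z^3 - 19*z^2 - 14*z + 24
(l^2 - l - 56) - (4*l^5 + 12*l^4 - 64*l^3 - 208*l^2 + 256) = -4*l^5 - 12*l^4 + 64*l^3 + 209*l^2 - l - 312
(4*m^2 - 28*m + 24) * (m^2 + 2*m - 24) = 4*m^4 - 20*m^3 - 128*m^2 + 720*m - 576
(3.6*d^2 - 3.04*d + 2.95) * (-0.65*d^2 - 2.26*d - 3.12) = -2.34*d^4 - 6.16*d^3 - 6.2791*d^2 + 2.8178*d - 9.204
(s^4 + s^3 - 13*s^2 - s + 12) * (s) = s^5 + s^4 - 13*s^3 - s^2 + 12*s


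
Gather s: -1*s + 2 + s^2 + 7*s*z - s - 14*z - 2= s^2 + s*(7*z - 2) - 14*z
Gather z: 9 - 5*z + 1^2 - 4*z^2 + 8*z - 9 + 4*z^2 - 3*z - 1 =0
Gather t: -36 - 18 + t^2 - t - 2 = t^2 - t - 56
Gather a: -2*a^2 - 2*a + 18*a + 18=-2*a^2 + 16*a + 18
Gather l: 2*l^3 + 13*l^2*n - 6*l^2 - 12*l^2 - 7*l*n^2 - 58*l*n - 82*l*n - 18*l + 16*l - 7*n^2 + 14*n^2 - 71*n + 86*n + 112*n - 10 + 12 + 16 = 2*l^3 + l^2*(13*n - 18) + l*(-7*n^2 - 140*n - 2) + 7*n^2 + 127*n + 18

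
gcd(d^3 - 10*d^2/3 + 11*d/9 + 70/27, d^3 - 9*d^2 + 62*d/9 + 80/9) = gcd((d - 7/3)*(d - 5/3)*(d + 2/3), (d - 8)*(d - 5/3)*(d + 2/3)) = d^2 - d - 10/9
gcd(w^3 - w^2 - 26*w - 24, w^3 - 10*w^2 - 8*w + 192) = w^2 - 2*w - 24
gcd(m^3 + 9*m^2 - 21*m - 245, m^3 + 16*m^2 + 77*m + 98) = m^2 + 14*m + 49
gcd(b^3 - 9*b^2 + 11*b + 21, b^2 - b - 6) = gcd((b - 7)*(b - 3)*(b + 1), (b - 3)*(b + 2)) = b - 3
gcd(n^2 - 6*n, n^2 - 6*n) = n^2 - 6*n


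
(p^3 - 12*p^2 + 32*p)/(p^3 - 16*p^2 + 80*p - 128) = p/(p - 4)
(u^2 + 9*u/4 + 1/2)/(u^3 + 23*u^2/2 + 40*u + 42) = (4*u + 1)/(2*(2*u^2 + 19*u + 42))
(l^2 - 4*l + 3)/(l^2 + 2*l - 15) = (l - 1)/(l + 5)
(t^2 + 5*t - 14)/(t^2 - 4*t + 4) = (t + 7)/(t - 2)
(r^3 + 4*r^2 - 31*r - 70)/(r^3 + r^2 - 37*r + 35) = (r + 2)/(r - 1)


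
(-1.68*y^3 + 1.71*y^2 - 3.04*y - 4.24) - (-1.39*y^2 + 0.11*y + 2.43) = -1.68*y^3 + 3.1*y^2 - 3.15*y - 6.67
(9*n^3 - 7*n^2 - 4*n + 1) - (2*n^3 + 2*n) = 7*n^3 - 7*n^2 - 6*n + 1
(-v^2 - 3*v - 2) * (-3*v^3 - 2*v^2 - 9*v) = 3*v^5 + 11*v^4 + 21*v^3 + 31*v^2 + 18*v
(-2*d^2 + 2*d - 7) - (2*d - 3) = -2*d^2 - 4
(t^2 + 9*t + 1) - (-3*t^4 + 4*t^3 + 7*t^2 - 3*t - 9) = 3*t^4 - 4*t^3 - 6*t^2 + 12*t + 10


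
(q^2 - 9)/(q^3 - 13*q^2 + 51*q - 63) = (q + 3)/(q^2 - 10*q + 21)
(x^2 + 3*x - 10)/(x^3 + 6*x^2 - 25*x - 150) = (x - 2)/(x^2 + x - 30)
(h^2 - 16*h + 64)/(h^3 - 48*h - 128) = (h - 8)/(h^2 + 8*h + 16)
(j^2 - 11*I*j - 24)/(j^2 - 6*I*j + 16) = (j - 3*I)/(j + 2*I)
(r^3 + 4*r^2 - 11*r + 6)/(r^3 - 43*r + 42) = (r^2 + 5*r - 6)/(r^2 + r - 42)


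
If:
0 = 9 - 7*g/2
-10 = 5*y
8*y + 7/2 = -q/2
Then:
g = 18/7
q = 25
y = -2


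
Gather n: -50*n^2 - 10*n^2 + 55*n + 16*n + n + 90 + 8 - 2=-60*n^2 + 72*n + 96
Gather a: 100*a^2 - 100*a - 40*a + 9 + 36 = 100*a^2 - 140*a + 45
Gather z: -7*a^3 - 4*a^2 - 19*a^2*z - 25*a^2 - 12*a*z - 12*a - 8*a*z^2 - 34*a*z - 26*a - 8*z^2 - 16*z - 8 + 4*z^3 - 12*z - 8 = -7*a^3 - 29*a^2 - 38*a + 4*z^3 + z^2*(-8*a - 8) + z*(-19*a^2 - 46*a - 28) - 16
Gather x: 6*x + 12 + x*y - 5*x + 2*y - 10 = x*(y + 1) + 2*y + 2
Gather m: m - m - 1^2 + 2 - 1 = 0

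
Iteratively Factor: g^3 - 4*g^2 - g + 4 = (g - 4)*(g^2 - 1) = (g - 4)*(g - 1)*(g + 1)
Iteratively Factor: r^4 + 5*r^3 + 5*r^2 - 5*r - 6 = (r + 1)*(r^3 + 4*r^2 + r - 6) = (r + 1)*(r + 2)*(r^2 + 2*r - 3) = (r + 1)*(r + 2)*(r + 3)*(r - 1)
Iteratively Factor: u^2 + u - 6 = (u + 3)*(u - 2)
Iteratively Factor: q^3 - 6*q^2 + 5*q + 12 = (q + 1)*(q^2 - 7*q + 12) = (q - 3)*(q + 1)*(q - 4)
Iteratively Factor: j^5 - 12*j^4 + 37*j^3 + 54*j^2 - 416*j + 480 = (j - 4)*(j^4 - 8*j^3 + 5*j^2 + 74*j - 120) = (j - 5)*(j - 4)*(j^3 - 3*j^2 - 10*j + 24) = (j - 5)*(j - 4)*(j - 2)*(j^2 - j - 12) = (j - 5)*(j - 4)*(j - 2)*(j + 3)*(j - 4)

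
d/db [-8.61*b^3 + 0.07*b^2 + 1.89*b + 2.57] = -25.83*b^2 + 0.14*b + 1.89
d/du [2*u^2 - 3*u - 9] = 4*u - 3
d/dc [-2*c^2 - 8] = -4*c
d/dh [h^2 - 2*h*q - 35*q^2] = 2*h - 2*q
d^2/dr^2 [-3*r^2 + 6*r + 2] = -6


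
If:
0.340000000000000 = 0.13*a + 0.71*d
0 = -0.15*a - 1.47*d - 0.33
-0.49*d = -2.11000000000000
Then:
No Solution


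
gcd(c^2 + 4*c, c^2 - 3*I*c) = c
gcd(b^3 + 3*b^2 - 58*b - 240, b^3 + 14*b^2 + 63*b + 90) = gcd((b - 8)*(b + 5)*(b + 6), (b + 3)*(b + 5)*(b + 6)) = b^2 + 11*b + 30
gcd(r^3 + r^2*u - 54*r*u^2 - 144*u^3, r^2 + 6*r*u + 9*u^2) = r + 3*u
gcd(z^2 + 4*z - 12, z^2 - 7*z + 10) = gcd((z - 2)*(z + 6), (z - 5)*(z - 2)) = z - 2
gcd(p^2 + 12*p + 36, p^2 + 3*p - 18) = p + 6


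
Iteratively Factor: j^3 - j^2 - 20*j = (j)*(j^2 - j - 20) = j*(j - 5)*(j + 4)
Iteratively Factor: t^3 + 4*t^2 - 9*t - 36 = (t + 4)*(t^2 - 9) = (t - 3)*(t + 4)*(t + 3)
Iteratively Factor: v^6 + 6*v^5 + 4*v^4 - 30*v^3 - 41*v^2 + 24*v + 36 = (v + 3)*(v^5 + 3*v^4 - 5*v^3 - 15*v^2 + 4*v + 12) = (v - 2)*(v + 3)*(v^4 + 5*v^3 + 5*v^2 - 5*v - 6) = (v - 2)*(v + 3)^2*(v^3 + 2*v^2 - v - 2) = (v - 2)*(v + 1)*(v + 3)^2*(v^2 + v - 2) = (v - 2)*(v - 1)*(v + 1)*(v + 3)^2*(v + 2)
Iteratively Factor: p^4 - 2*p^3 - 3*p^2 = (p + 1)*(p^3 - 3*p^2) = (p - 3)*(p + 1)*(p^2) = p*(p - 3)*(p + 1)*(p)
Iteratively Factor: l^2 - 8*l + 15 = (l - 3)*(l - 5)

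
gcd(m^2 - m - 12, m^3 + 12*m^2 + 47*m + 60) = m + 3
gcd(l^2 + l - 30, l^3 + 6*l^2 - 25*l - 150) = l^2 + l - 30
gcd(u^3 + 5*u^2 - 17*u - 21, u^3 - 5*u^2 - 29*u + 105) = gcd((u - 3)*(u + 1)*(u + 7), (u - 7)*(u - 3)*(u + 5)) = u - 3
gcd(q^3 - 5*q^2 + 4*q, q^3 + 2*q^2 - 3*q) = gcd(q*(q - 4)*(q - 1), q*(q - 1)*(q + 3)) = q^2 - q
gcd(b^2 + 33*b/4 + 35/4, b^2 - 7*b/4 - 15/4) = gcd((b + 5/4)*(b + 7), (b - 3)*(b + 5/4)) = b + 5/4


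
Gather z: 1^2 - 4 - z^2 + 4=1 - z^2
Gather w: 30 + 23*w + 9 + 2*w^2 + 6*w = 2*w^2 + 29*w + 39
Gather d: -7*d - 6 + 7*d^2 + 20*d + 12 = 7*d^2 + 13*d + 6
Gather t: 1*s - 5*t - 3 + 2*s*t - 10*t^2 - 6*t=s - 10*t^2 + t*(2*s - 11) - 3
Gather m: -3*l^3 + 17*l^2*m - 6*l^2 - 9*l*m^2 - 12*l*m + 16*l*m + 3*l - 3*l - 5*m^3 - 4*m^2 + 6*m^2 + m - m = -3*l^3 - 6*l^2 - 5*m^3 + m^2*(2 - 9*l) + m*(17*l^2 + 4*l)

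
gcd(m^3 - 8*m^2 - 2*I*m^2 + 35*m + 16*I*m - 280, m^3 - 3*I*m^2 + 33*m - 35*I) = m^2 - 2*I*m + 35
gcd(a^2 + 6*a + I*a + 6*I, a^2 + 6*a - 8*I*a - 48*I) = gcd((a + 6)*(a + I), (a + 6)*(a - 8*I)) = a + 6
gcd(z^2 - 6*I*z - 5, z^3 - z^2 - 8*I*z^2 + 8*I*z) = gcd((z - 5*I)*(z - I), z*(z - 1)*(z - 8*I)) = 1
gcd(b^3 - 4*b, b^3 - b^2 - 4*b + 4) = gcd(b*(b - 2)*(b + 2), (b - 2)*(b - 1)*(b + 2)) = b^2 - 4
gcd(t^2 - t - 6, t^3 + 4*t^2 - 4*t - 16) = t + 2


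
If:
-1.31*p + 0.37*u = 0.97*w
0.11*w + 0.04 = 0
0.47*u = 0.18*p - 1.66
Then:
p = -0.82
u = -3.84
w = -0.36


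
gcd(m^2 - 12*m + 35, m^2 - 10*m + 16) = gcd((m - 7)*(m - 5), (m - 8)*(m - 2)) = 1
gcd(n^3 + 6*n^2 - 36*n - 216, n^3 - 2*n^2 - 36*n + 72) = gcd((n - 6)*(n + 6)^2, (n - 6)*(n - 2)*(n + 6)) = n^2 - 36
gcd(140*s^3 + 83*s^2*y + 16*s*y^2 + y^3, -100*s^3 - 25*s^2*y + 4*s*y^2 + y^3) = 20*s^2 + 9*s*y + y^2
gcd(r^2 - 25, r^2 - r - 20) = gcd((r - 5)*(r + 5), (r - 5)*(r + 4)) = r - 5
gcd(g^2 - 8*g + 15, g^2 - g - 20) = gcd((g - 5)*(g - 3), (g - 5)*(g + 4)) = g - 5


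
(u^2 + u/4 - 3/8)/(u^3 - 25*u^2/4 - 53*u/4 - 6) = (u - 1/2)/(u^2 - 7*u - 8)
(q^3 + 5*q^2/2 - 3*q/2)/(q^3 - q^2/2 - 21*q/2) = (2*q - 1)/(2*q - 7)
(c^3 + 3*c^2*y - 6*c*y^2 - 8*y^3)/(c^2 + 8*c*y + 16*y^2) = (c^2 - c*y - 2*y^2)/(c + 4*y)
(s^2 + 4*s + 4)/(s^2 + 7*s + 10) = (s + 2)/(s + 5)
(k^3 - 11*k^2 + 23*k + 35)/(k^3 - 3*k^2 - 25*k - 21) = (k - 5)/(k + 3)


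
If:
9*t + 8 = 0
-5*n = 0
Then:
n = 0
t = -8/9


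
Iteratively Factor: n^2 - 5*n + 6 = (n - 3)*(n - 2)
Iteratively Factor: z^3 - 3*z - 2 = (z - 2)*(z^2 + 2*z + 1) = (z - 2)*(z + 1)*(z + 1)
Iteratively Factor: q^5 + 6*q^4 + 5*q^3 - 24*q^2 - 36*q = (q + 3)*(q^4 + 3*q^3 - 4*q^2 - 12*q) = (q - 2)*(q + 3)*(q^3 + 5*q^2 + 6*q) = (q - 2)*(q + 3)^2*(q^2 + 2*q) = (q - 2)*(q + 2)*(q + 3)^2*(q)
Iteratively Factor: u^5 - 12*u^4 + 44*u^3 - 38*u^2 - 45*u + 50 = (u + 1)*(u^4 - 13*u^3 + 57*u^2 - 95*u + 50) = (u - 1)*(u + 1)*(u^3 - 12*u^2 + 45*u - 50) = (u - 5)*(u - 1)*(u + 1)*(u^2 - 7*u + 10) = (u - 5)*(u - 2)*(u - 1)*(u + 1)*(u - 5)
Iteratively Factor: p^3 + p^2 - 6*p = (p)*(p^2 + p - 6) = p*(p - 2)*(p + 3)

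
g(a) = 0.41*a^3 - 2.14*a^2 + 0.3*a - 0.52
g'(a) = 1.23*a^2 - 4.28*a + 0.3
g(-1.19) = -4.60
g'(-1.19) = 7.14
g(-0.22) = -0.69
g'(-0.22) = 1.30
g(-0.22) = -0.69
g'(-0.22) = 1.30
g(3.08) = -7.92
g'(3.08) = -1.21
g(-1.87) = -11.25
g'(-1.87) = 12.60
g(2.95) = -7.73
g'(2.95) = -1.62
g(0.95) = -1.81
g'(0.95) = -2.66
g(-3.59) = -48.15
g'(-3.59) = 31.52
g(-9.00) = -475.45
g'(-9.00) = 138.45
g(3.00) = -7.81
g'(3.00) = -1.47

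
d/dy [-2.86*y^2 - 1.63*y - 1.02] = -5.72*y - 1.63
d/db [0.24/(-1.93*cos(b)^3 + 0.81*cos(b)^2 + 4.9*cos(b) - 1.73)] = (-1.3896*cos(b)^2 + 0.3888*cos(b) + 1.176)*sin(b)/(1.93*cos(b)^3 - 0.81*cos(b)^2 - 4.9*cos(b) + 1.73)^2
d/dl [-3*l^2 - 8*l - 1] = -6*l - 8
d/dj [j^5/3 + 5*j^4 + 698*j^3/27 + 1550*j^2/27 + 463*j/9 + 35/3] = 5*j^4/3 + 20*j^3 + 698*j^2/9 + 3100*j/27 + 463/9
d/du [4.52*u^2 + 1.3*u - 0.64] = 9.04*u + 1.3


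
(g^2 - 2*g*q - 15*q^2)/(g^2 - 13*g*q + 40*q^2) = (-g - 3*q)/(-g + 8*q)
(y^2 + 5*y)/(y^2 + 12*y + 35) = y/(y + 7)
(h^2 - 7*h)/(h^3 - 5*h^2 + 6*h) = (h - 7)/(h^2 - 5*h + 6)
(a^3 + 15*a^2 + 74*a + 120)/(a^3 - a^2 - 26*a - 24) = (a^2 + 11*a + 30)/(a^2 - 5*a - 6)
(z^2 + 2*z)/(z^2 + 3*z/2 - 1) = 2*z/(2*z - 1)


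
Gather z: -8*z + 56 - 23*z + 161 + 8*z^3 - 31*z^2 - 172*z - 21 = 8*z^3 - 31*z^2 - 203*z + 196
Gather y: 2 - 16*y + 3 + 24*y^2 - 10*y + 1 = 24*y^2 - 26*y + 6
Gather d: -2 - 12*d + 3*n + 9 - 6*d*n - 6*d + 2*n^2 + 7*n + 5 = d*(-6*n - 18) + 2*n^2 + 10*n + 12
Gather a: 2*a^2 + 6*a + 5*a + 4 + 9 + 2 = 2*a^2 + 11*a + 15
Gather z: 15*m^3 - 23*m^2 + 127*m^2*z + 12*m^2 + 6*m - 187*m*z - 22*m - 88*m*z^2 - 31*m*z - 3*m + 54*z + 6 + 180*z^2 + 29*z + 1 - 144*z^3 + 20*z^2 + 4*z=15*m^3 - 11*m^2 - 19*m - 144*z^3 + z^2*(200 - 88*m) + z*(127*m^2 - 218*m + 87) + 7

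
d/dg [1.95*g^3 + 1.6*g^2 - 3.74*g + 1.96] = 5.85*g^2 + 3.2*g - 3.74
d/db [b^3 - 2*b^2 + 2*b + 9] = 3*b^2 - 4*b + 2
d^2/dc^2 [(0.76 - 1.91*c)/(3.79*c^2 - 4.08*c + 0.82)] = (-(1.91*c - 0.76)*(7.58*c - 4.08)*(15.16*c - 8.16) + (43.4334*c - 21.3464)*(3.79*c^2 - 4.08*c + 0.82))/(3.79*c^2 - 4.08*c + 0.82)^3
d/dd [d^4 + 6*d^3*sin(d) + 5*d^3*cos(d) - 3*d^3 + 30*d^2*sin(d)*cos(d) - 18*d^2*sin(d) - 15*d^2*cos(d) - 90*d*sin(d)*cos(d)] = -5*d^3*sin(d) + 6*d^3*cos(d) + 4*d^3 + 33*d^2*sin(d) - 3*d^2*cos(d) + 30*d^2*cos(2*d) - 9*d^2 - 36*d*sin(d) + 30*d*sin(2*d) - 30*d*cos(d) - 90*d*cos(2*d) - 45*sin(2*d)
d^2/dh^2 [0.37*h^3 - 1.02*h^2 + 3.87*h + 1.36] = 2.22*h - 2.04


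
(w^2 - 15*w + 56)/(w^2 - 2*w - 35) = (w - 8)/(w + 5)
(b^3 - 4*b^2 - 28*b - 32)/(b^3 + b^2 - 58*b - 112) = (b + 2)/(b + 7)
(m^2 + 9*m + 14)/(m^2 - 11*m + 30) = (m^2 + 9*m + 14)/(m^2 - 11*m + 30)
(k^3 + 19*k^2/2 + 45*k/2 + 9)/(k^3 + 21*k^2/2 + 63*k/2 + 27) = (2*k + 1)/(2*k + 3)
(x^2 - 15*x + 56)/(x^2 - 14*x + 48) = (x - 7)/(x - 6)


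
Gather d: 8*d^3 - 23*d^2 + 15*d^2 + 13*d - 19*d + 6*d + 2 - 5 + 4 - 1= 8*d^3 - 8*d^2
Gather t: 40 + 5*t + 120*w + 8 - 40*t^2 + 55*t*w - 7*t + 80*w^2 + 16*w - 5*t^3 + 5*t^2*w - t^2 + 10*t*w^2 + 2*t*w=-5*t^3 + t^2*(5*w - 41) + t*(10*w^2 + 57*w - 2) + 80*w^2 + 136*w + 48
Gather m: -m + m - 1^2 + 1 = 0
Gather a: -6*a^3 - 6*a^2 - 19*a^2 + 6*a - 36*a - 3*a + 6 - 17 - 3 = -6*a^3 - 25*a^2 - 33*a - 14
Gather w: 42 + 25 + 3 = 70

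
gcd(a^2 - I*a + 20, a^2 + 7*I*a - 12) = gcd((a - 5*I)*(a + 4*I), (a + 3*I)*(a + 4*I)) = a + 4*I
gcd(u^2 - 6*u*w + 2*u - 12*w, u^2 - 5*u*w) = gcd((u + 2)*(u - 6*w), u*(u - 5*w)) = 1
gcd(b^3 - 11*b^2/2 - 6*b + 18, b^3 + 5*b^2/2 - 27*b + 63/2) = b - 3/2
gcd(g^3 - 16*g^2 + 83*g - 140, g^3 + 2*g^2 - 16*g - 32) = g - 4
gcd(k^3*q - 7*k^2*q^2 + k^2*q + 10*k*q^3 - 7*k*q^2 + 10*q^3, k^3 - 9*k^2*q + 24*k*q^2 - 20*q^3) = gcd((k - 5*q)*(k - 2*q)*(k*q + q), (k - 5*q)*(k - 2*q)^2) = k^2 - 7*k*q + 10*q^2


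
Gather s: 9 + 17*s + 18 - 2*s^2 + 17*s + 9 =-2*s^2 + 34*s + 36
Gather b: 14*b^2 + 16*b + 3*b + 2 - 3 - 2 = 14*b^2 + 19*b - 3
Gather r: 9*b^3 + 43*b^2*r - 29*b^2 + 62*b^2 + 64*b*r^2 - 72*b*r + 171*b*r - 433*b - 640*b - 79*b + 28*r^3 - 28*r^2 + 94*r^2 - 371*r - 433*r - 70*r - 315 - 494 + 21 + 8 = 9*b^3 + 33*b^2 - 1152*b + 28*r^3 + r^2*(64*b + 66) + r*(43*b^2 + 99*b - 874) - 780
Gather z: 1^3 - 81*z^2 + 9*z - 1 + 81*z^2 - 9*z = 0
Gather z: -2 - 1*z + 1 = -z - 1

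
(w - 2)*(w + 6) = w^2 + 4*w - 12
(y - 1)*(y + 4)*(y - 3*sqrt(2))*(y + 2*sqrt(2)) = y^4 - sqrt(2)*y^3 + 3*y^3 - 16*y^2 - 3*sqrt(2)*y^2 - 36*y + 4*sqrt(2)*y + 48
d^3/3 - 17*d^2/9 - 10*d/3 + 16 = (d/3 + 1)*(d - 6)*(d - 8/3)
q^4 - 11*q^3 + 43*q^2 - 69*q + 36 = (q - 4)*(q - 3)^2*(q - 1)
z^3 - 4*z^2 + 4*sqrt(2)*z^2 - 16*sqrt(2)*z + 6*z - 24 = (z - 4)*(z + sqrt(2))*(z + 3*sqrt(2))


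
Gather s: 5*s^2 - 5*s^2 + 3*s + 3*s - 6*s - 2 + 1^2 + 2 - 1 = 0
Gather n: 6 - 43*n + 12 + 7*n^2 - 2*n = 7*n^2 - 45*n + 18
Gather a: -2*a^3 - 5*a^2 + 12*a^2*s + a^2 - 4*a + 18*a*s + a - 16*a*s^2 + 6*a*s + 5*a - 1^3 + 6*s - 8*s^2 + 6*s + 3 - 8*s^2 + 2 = -2*a^3 + a^2*(12*s - 4) + a*(-16*s^2 + 24*s + 2) - 16*s^2 + 12*s + 4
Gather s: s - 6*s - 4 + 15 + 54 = 65 - 5*s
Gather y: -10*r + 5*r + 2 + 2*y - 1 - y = -5*r + y + 1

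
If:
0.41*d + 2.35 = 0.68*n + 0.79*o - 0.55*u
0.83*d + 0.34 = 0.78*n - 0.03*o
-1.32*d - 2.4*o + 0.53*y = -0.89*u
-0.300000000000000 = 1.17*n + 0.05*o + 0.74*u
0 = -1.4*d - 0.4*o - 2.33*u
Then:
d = -0.90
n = -0.41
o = 2.89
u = 0.04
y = 10.78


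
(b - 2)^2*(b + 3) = b^3 - b^2 - 8*b + 12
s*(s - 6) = s^2 - 6*s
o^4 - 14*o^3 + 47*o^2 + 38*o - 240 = (o - 8)*(o - 5)*(o - 3)*(o + 2)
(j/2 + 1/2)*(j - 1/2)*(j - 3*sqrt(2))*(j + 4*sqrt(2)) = j^4/2 + j^3/4 + sqrt(2)*j^3/2 - 49*j^2/4 + sqrt(2)*j^2/4 - 6*j - sqrt(2)*j/4 + 6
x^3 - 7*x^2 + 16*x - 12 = (x - 3)*(x - 2)^2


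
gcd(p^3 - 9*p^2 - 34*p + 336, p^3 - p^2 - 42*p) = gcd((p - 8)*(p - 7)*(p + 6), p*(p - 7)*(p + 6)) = p^2 - p - 42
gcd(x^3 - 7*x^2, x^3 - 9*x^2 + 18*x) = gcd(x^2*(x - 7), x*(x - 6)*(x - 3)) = x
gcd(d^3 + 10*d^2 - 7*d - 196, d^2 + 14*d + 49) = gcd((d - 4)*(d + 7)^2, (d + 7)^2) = d^2 + 14*d + 49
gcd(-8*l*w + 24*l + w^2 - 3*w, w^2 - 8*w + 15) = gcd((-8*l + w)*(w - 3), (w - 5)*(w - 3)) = w - 3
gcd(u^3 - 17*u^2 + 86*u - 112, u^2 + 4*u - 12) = u - 2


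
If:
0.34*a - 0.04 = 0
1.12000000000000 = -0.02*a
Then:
No Solution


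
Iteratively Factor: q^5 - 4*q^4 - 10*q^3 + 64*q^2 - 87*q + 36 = (q - 1)*(q^4 - 3*q^3 - 13*q^2 + 51*q - 36) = (q - 3)*(q - 1)*(q^3 - 13*q + 12) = (q - 3)*(q - 1)^2*(q^2 + q - 12) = (q - 3)*(q - 1)^2*(q + 4)*(q - 3)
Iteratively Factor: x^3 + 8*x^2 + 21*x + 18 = (x + 3)*(x^2 + 5*x + 6) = (x + 3)^2*(x + 2)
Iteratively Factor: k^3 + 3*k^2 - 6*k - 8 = (k + 1)*(k^2 + 2*k - 8) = (k + 1)*(k + 4)*(k - 2)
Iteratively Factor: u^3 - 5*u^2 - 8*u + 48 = (u - 4)*(u^2 - u - 12) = (u - 4)*(u + 3)*(u - 4)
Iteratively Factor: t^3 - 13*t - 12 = (t + 1)*(t^2 - t - 12) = (t - 4)*(t + 1)*(t + 3)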